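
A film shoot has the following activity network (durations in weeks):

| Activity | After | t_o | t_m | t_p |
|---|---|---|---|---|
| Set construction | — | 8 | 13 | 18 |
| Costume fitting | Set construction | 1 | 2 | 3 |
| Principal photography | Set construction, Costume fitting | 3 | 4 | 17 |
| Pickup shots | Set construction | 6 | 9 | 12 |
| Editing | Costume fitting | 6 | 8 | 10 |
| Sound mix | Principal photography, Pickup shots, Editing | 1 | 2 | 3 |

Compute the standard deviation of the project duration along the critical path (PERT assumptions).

te_Set construction = (8 + 4·13 + 18)/6 = 78/6 = 13; σ²_Set construction = ((18−8)/6)² = 2.778
te_Costume fitting = (1 + 4·2 + 3)/6 = 12/6 = 2; σ²_Costume fitting = ((3−1)/6)² = 0.111
te_Principal photography = (3 + 4·4 + 17)/6 = 36/6 = 6; σ²_Principal photography = ((17−3)/6)² = 5.444
te_Pickup shots = (6 + 4·9 + 12)/6 = 54/6 = 9; σ²_Pickup shots = ((12−6)/6)² = 1.000
te_Editing = (6 + 4·8 + 10)/6 = 48/6 = 8; σ²_Editing = ((10−6)/6)² = 0.444
te_Sound mix = (1 + 4·2 + 3)/6 = 12/6 = 2; σ²_Sound mix = ((3−1)/6)² = 0.111

Forward pass:
ES_Set construction = 0; EF_Set construction = 13
ES_Costume fitting = 13; EF_Costume fitting = 13+2 = 15
ES_Principal photography = max(EF_Set construction=13, EF_Costume fitting=15) = 15; EF_Principal photography = 15+6 = 21
ES_Pickup shots = 13; EF_Pickup shots = 13+9 = 22
ES_Editing = 15; EF_Editing = 15+8 = 23
ES_Sound mix = max(EF_Principal photography=21, EF_Pickup shots=22, EF_Editing=23) = 23; EF_Sound mix = 23+2 = 25
Expected project duration μ = 25 weeks. Critical path: Set construction → Costume fitting → Editing → Sound mix.

Variance along critical path = 2.778 + 0.111 + 0.444 + 0.111 = 3.444
σ = √3.444 = 1.856 weeks

1.86 weeks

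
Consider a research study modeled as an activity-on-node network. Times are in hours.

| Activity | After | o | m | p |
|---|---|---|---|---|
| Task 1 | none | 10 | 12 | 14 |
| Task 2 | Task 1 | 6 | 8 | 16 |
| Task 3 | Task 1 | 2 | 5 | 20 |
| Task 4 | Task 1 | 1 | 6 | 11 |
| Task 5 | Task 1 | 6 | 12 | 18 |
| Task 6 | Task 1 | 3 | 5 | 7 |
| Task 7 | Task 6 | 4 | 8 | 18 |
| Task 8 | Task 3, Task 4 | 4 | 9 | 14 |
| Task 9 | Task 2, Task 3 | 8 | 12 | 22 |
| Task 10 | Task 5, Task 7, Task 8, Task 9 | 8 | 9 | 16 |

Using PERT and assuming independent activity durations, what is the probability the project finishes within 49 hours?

0.939

te_Task 1 = (10 + 4·12 + 14)/6 = 72/6 = 12; σ²_Task 1 = ((14−10)/6)² = 0.444
te_Task 2 = (6 + 4·8 + 16)/6 = 54/6 = 9; σ²_Task 2 = ((16−6)/6)² = 2.778
te_Task 3 = (2 + 4·5 + 20)/6 = 42/6 = 7; σ²_Task 3 = ((20−2)/6)² = 9.000
te_Task 4 = (1 + 4·6 + 11)/6 = 36/6 = 6; σ²_Task 4 = ((11−1)/6)² = 2.778
te_Task 5 = (6 + 4·12 + 18)/6 = 72/6 = 12; σ²_Task 5 = ((18−6)/6)² = 4.000
te_Task 6 = (3 + 4·5 + 7)/6 = 30/6 = 5; σ²_Task 6 = ((7−3)/6)² = 0.444
te_Task 7 = (4 + 4·8 + 18)/6 = 54/6 = 9; σ²_Task 7 = ((18−4)/6)² = 5.444
te_Task 8 = (4 + 4·9 + 14)/6 = 54/6 = 9; σ²_Task 8 = ((14−4)/6)² = 2.778
te_Task 9 = (8 + 4·12 + 22)/6 = 78/6 = 13; σ²_Task 9 = ((22−8)/6)² = 5.444
te_Task 10 = (8 + 4·9 + 16)/6 = 60/6 = 10; σ²_Task 10 = ((16−8)/6)² = 1.778

Forward pass:
ES_Task 1 = 0; EF_Task 1 = 12
ES_Task 2 = 12; EF_Task 2 = 12+9 = 21
ES_Task 3 = 12; EF_Task 3 = 12+7 = 19
ES_Task 4 = 12; EF_Task 4 = 12+6 = 18
ES_Task 5 = 12; EF_Task 5 = 12+12 = 24
ES_Task 6 = 12; EF_Task 6 = 12+5 = 17
ES_Task 7 = 17; EF_Task 7 = 17+9 = 26
ES_Task 8 = max(EF_Task 3=19, EF_Task 4=18) = 19; EF_Task 8 = 19+9 = 28
ES_Task 9 = max(EF_Task 2=21, EF_Task 3=19) = 21; EF_Task 9 = 21+13 = 34
ES_Task 10 = max(EF_Task 5=24, EF_Task 7=26, EF_Task 8=28, EF_Task 9=34) = 34; EF_Task 10 = 34+10 = 44
Expected project duration μ = 44 hours. Critical path: Task 1 → Task 2 → Task 9 → Task 10.

Variance along critical path = 0.444 + 2.778 + 5.444 + 1.778 = 10.444; σ = √10.444 = 3.232 hours.
Z = (49 − 44) / 3.232 = 1.547
P(T ≤ 49) = Φ(1.547) ≈ 0.939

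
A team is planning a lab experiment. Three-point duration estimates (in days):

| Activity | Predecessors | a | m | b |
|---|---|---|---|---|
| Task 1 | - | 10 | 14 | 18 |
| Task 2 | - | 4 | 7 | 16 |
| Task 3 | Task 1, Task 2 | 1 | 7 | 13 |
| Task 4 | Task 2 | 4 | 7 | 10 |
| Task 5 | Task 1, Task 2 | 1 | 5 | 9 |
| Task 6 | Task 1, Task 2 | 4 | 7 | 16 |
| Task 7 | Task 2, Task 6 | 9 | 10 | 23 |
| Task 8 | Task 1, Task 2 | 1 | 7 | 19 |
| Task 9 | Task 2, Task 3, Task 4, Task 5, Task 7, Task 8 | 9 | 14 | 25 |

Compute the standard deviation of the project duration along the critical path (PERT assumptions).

te_Task 1 = (10 + 4·14 + 18)/6 = 84/6 = 14; σ²_Task 1 = ((18−10)/6)² = 1.778
te_Task 2 = (4 + 4·7 + 16)/6 = 48/6 = 8; σ²_Task 2 = ((16−4)/6)² = 4.000
te_Task 3 = (1 + 4·7 + 13)/6 = 42/6 = 7; σ²_Task 3 = ((13−1)/6)² = 4.000
te_Task 4 = (4 + 4·7 + 10)/6 = 42/6 = 7; σ²_Task 4 = ((10−4)/6)² = 1.000
te_Task 5 = (1 + 4·5 + 9)/6 = 30/6 = 5; σ²_Task 5 = ((9−1)/6)² = 1.778
te_Task 6 = (4 + 4·7 + 16)/6 = 48/6 = 8; σ²_Task 6 = ((16−4)/6)² = 4.000
te_Task 7 = (9 + 4·10 + 23)/6 = 72/6 = 12; σ²_Task 7 = ((23−9)/6)² = 5.444
te_Task 8 = (1 + 4·7 + 19)/6 = 48/6 = 8; σ²_Task 8 = ((19−1)/6)² = 9.000
te_Task 9 = (9 + 4·14 + 25)/6 = 90/6 = 15; σ²_Task 9 = ((25−9)/6)² = 7.111

Forward pass:
ES_Task 1 = 0; EF_Task 1 = 14
ES_Task 2 = 0; EF_Task 2 = 8
ES_Task 3 = max(EF_Task 1=14, EF_Task 2=8) = 14; EF_Task 3 = 14+7 = 21
ES_Task 4 = 8; EF_Task 4 = 8+7 = 15
ES_Task 5 = max(EF_Task 1=14, EF_Task 2=8) = 14; EF_Task 5 = 14+5 = 19
ES_Task 6 = max(EF_Task 1=14, EF_Task 2=8) = 14; EF_Task 6 = 14+8 = 22
ES_Task 7 = max(EF_Task 2=8, EF_Task 6=22) = 22; EF_Task 7 = 22+12 = 34
ES_Task 8 = max(EF_Task 1=14, EF_Task 2=8) = 14; EF_Task 8 = 14+8 = 22
ES_Task 9 = max(EF_Task 2=8, EF_Task 3=21, EF_Task 4=15, EF_Task 5=19, EF_Task 7=34, EF_Task 8=22) = 34; EF_Task 9 = 34+15 = 49
Expected project duration μ = 49 days. Critical path: Task 1 → Task 6 → Task 7 → Task 9.

Variance along critical path = 1.778 + 4.000 + 5.444 + 7.111 = 18.333
σ = √18.333 = 4.282 days

4.28 days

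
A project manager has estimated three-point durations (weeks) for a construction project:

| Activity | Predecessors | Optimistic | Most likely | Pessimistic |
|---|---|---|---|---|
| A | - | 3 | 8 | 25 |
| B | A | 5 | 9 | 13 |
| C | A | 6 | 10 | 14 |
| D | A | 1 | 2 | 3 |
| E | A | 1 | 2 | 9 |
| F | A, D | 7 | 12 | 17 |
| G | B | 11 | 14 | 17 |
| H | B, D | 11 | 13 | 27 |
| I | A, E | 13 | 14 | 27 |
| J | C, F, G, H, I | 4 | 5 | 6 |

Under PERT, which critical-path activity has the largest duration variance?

te_A = (3 + 4·8 + 25)/6 = 60/6 = 10; σ²_A = ((25−3)/6)² = 13.444
te_B = (5 + 4·9 + 13)/6 = 54/6 = 9; σ²_B = ((13−5)/6)² = 1.778
te_C = (6 + 4·10 + 14)/6 = 60/6 = 10; σ²_C = ((14−6)/6)² = 1.778
te_D = (1 + 4·2 + 3)/6 = 12/6 = 2; σ²_D = ((3−1)/6)² = 0.111
te_E = (1 + 4·2 + 9)/6 = 18/6 = 3; σ²_E = ((9−1)/6)² = 1.778
te_F = (7 + 4·12 + 17)/6 = 72/6 = 12; σ²_F = ((17−7)/6)² = 2.778
te_G = (11 + 4·14 + 17)/6 = 84/6 = 14; σ²_G = ((17−11)/6)² = 1.000
te_H = (11 + 4·13 + 27)/6 = 90/6 = 15; σ²_H = ((27−11)/6)² = 7.111
te_I = (13 + 4·14 + 27)/6 = 96/6 = 16; σ²_I = ((27−13)/6)² = 5.444
te_J = (4 + 4·5 + 6)/6 = 30/6 = 5; σ²_J = ((6−4)/6)² = 0.111

Forward pass:
ES_A = 0; EF_A = 10
ES_B = 10; EF_B = 10+9 = 19
ES_C = 10; EF_C = 10+10 = 20
ES_D = 10; EF_D = 10+2 = 12
ES_E = 10; EF_E = 10+3 = 13
ES_F = max(EF_A=10, EF_D=12) = 12; EF_F = 12+12 = 24
ES_G = 19; EF_G = 19+14 = 33
ES_H = max(EF_B=19, EF_D=12) = 19; EF_H = 19+15 = 34
ES_I = max(EF_A=10, EF_E=13) = 13; EF_I = 13+16 = 29
ES_J = max(EF_C=20, EF_F=24, EF_G=33, EF_H=34, EF_I=29) = 34; EF_J = 34+5 = 39
Expected project duration μ = 39 weeks. Critical path: A → B → H → J.

Variances on critical path: σ²_A=13.444, σ²_B=1.778, σ²_H=7.111, σ²_J=0.111.
Largest is σ²_A = 13.444.

A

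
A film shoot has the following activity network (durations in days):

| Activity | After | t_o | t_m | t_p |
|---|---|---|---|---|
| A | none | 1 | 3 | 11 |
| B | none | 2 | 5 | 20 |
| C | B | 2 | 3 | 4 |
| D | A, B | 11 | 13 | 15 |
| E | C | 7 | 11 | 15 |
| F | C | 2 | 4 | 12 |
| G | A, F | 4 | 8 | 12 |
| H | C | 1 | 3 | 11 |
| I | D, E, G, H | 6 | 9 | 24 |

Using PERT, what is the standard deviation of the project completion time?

te_A = (1 + 4·3 + 11)/6 = 24/6 = 4; σ²_A = ((11−1)/6)² = 2.778
te_B = (2 + 4·5 + 20)/6 = 42/6 = 7; σ²_B = ((20−2)/6)² = 9.000
te_C = (2 + 4·3 + 4)/6 = 18/6 = 3; σ²_C = ((4−2)/6)² = 0.111
te_D = (11 + 4·13 + 15)/6 = 78/6 = 13; σ²_D = ((15−11)/6)² = 0.444
te_E = (7 + 4·11 + 15)/6 = 66/6 = 11; σ²_E = ((15−7)/6)² = 1.778
te_F = (2 + 4·4 + 12)/6 = 30/6 = 5; σ²_F = ((12−2)/6)² = 2.778
te_G = (4 + 4·8 + 12)/6 = 48/6 = 8; σ²_G = ((12−4)/6)² = 1.778
te_H = (1 + 4·3 + 11)/6 = 24/6 = 4; σ²_H = ((11−1)/6)² = 2.778
te_I = (6 + 4·9 + 24)/6 = 66/6 = 11; σ²_I = ((24−6)/6)² = 9.000

Forward pass:
ES_A = 0; EF_A = 4
ES_B = 0; EF_B = 7
ES_C = 7; EF_C = 7+3 = 10
ES_D = max(EF_A=4, EF_B=7) = 7; EF_D = 7+13 = 20
ES_E = 10; EF_E = 10+11 = 21
ES_F = 10; EF_F = 10+5 = 15
ES_G = max(EF_A=4, EF_F=15) = 15; EF_G = 15+8 = 23
ES_H = 10; EF_H = 10+4 = 14
ES_I = max(EF_D=20, EF_E=21, EF_G=23, EF_H=14) = 23; EF_I = 23+11 = 34
Expected project duration μ = 34 days. Critical path: B → C → F → G → I.

Variance along critical path = 9.000 + 0.111 + 2.778 + 1.778 + 9.000 = 22.667
σ = √22.667 = 4.761 days

4.76 days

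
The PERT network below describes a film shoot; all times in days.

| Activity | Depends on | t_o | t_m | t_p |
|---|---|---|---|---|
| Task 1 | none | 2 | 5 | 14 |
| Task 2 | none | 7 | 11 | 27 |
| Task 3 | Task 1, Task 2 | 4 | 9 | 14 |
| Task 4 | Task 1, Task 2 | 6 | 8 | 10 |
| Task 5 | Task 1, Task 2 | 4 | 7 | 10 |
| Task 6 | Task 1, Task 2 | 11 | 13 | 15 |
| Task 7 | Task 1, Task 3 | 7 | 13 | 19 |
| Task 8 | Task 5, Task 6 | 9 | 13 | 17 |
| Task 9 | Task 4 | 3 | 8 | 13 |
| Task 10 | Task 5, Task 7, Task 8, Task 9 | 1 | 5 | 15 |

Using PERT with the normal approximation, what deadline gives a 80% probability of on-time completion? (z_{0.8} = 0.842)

te_Task 1 = (2 + 4·5 + 14)/6 = 36/6 = 6; σ²_Task 1 = ((14−2)/6)² = 4.000
te_Task 2 = (7 + 4·11 + 27)/6 = 78/6 = 13; σ²_Task 2 = ((27−7)/6)² = 11.111
te_Task 3 = (4 + 4·9 + 14)/6 = 54/6 = 9; σ²_Task 3 = ((14−4)/6)² = 2.778
te_Task 4 = (6 + 4·8 + 10)/6 = 48/6 = 8; σ²_Task 4 = ((10−6)/6)² = 0.444
te_Task 5 = (4 + 4·7 + 10)/6 = 42/6 = 7; σ²_Task 5 = ((10−4)/6)² = 1.000
te_Task 6 = (11 + 4·13 + 15)/6 = 78/6 = 13; σ²_Task 6 = ((15−11)/6)² = 0.444
te_Task 7 = (7 + 4·13 + 19)/6 = 78/6 = 13; σ²_Task 7 = ((19−7)/6)² = 4.000
te_Task 8 = (9 + 4·13 + 17)/6 = 78/6 = 13; σ²_Task 8 = ((17−9)/6)² = 1.778
te_Task 9 = (3 + 4·8 + 13)/6 = 48/6 = 8; σ²_Task 9 = ((13−3)/6)² = 2.778
te_Task 10 = (1 + 4·5 + 15)/6 = 36/6 = 6; σ²_Task 10 = ((15−1)/6)² = 5.444

Forward pass:
ES_Task 1 = 0; EF_Task 1 = 6
ES_Task 2 = 0; EF_Task 2 = 13
ES_Task 3 = max(EF_Task 1=6, EF_Task 2=13) = 13; EF_Task 3 = 13+9 = 22
ES_Task 4 = max(EF_Task 1=6, EF_Task 2=13) = 13; EF_Task 4 = 13+8 = 21
ES_Task 5 = max(EF_Task 1=6, EF_Task 2=13) = 13; EF_Task 5 = 13+7 = 20
ES_Task 6 = max(EF_Task 1=6, EF_Task 2=13) = 13; EF_Task 6 = 13+13 = 26
ES_Task 7 = max(EF_Task 1=6, EF_Task 3=22) = 22; EF_Task 7 = 22+13 = 35
ES_Task 8 = max(EF_Task 5=20, EF_Task 6=26) = 26; EF_Task 8 = 26+13 = 39
ES_Task 9 = 21; EF_Task 9 = 21+8 = 29
ES_Task 10 = max(EF_Task 5=20, EF_Task 7=35, EF_Task 8=39, EF_Task 9=29) = 39; EF_Task 10 = 39+6 = 45
Expected project duration μ = 45 days. Critical path: Task 2 → Task 6 → Task 8 → Task 10.

Variance along critical path = 11.111 + 0.444 + 1.778 + 5.444 = 18.778; σ = 4.333 days.
D = μ + z·σ = 45 + 0.842·4.333 = 48.6 days

48.6 days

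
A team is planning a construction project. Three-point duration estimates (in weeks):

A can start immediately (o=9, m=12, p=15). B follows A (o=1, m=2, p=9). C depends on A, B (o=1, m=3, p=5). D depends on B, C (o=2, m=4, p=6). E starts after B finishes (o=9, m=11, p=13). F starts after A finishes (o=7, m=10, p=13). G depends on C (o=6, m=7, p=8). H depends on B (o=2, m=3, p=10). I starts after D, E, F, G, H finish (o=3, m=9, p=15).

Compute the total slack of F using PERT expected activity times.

te_A = (9 + 4·12 + 15)/6 = 72/6 = 12
te_B = (1 + 4·2 + 9)/6 = 18/6 = 3
te_C = (1 + 4·3 + 5)/6 = 18/6 = 3
te_D = (2 + 4·4 + 6)/6 = 24/6 = 4
te_E = (9 + 4·11 + 13)/6 = 66/6 = 11
te_F = (7 + 4·10 + 13)/6 = 60/6 = 10
te_G = (6 + 4·7 + 8)/6 = 42/6 = 7
te_H = (2 + 4·3 + 10)/6 = 24/6 = 4
te_I = (3 + 4·9 + 15)/6 = 54/6 = 9

Forward pass:
ES_A = 0; EF_A = 12
ES_B = 12; EF_B = 12+3 = 15
ES_C = max(EF_A=12, EF_B=15) = 15; EF_C = 15+3 = 18
ES_D = max(EF_B=15, EF_C=18) = 18; EF_D = 18+4 = 22
ES_E = 15; EF_E = 15+11 = 26
ES_F = 12; EF_F = 12+10 = 22
ES_G = 18; EF_G = 18+7 = 25
ES_H = 15; EF_H = 15+4 = 19
ES_I = max(EF_D=22, EF_E=26, EF_F=22, EF_G=25, EF_H=19) = 26; EF_I = 26+9 = 35
Expected project duration μ = 35 weeks. Critical path: A → B → E → I.

Backward pass:
LF_I = 35; LS_I = 35−9 = 26
LF_H = LS_I = 26; LS_H = 26−4 = 22
LF_G = LS_I = 26; LS_G = 26−7 = 19
LF_F = LS_I = 26; LS_F = 26−10 = 16
LF_E = LS_I = 26; LS_E = 26−11 = 15
LF_D = LS_I = 26; LS_D = 26−4 = 22
LF_C = min(LS_D=22, LS_G=19) = 19; LS_C = 19−3 = 16
LF_B = min(LS_C=16, LS_D=22, LS_E=15, LS_H=22) = 15; LS_B = 15−3 = 12
LF_A = min(LS_B=12, LS_C=16, LS_F=16) = 12; LS_A = 12−12 = 0
Slack_F = LS_F − ES_F = 16 − 12 = 4

4 weeks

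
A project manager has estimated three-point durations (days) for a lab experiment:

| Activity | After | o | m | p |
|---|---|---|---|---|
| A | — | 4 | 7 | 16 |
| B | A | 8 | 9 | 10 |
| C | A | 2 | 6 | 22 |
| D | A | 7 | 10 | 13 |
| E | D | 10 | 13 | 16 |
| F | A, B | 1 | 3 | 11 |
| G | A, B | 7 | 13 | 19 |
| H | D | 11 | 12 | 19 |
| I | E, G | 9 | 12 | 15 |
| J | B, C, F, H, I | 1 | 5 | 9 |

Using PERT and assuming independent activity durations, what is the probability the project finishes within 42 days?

te_A = (4 + 4·7 + 16)/6 = 48/6 = 8; σ²_A = ((16−4)/6)² = 4.000
te_B = (8 + 4·9 + 10)/6 = 54/6 = 9; σ²_B = ((10−8)/6)² = 0.111
te_C = (2 + 4·6 + 22)/6 = 48/6 = 8; σ²_C = ((22−2)/6)² = 11.111
te_D = (7 + 4·10 + 13)/6 = 60/6 = 10; σ²_D = ((13−7)/6)² = 1.000
te_E = (10 + 4·13 + 16)/6 = 78/6 = 13; σ²_E = ((16−10)/6)² = 1.000
te_F = (1 + 4·3 + 11)/6 = 24/6 = 4; σ²_F = ((11−1)/6)² = 2.778
te_G = (7 + 4·13 + 19)/6 = 78/6 = 13; σ²_G = ((19−7)/6)² = 4.000
te_H = (11 + 4·12 + 19)/6 = 78/6 = 13; σ²_H = ((19−11)/6)² = 1.778
te_I = (9 + 4·12 + 15)/6 = 72/6 = 12; σ²_I = ((15−9)/6)² = 1.000
te_J = (1 + 4·5 + 9)/6 = 30/6 = 5; σ²_J = ((9−1)/6)² = 1.778

Forward pass:
ES_A = 0; EF_A = 8
ES_B = 8; EF_B = 8+9 = 17
ES_C = 8; EF_C = 8+8 = 16
ES_D = 8; EF_D = 8+10 = 18
ES_E = 18; EF_E = 18+13 = 31
ES_F = max(EF_A=8, EF_B=17) = 17; EF_F = 17+4 = 21
ES_G = max(EF_A=8, EF_B=17) = 17; EF_G = 17+13 = 30
ES_H = 18; EF_H = 18+13 = 31
ES_I = max(EF_E=31, EF_G=30) = 31; EF_I = 31+12 = 43
ES_J = max(EF_B=17, EF_C=16, EF_F=21, EF_H=31, EF_I=43) = 43; EF_J = 43+5 = 48
Expected project duration μ = 48 days. Critical path: A → D → E → I → J.

Variance along critical path = 4.000 + 1.000 + 1.000 + 1.000 + 1.778 = 8.778; σ = √8.778 = 2.963 days.
Z = (42 − 48) / 2.963 = -2.025
P(T ≤ 42) = Φ(-2.025) ≈ 0.021

0.021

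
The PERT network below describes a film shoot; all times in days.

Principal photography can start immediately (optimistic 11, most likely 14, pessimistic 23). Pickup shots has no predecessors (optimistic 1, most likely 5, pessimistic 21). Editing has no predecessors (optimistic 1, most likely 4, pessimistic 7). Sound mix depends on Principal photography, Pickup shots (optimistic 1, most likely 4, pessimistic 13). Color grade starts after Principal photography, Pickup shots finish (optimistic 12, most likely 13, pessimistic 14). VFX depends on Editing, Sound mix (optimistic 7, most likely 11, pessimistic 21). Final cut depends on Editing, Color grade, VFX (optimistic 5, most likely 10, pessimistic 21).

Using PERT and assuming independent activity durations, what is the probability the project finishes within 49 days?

te_Principal photography = (11 + 4·14 + 23)/6 = 90/6 = 15; σ²_Principal photography = ((23−11)/6)² = 4.000
te_Pickup shots = (1 + 4·5 + 21)/6 = 42/6 = 7; σ²_Pickup shots = ((21−1)/6)² = 11.111
te_Editing = (1 + 4·4 + 7)/6 = 24/6 = 4; σ²_Editing = ((7−1)/6)² = 1.000
te_Sound mix = (1 + 4·4 + 13)/6 = 30/6 = 5; σ²_Sound mix = ((13−1)/6)² = 4.000
te_Color grade = (12 + 4·13 + 14)/6 = 78/6 = 13; σ²_Color grade = ((14−12)/6)² = 0.111
te_VFX = (7 + 4·11 + 21)/6 = 72/6 = 12; σ²_VFX = ((21−7)/6)² = 5.444
te_Final cut = (5 + 4·10 + 21)/6 = 66/6 = 11; σ²_Final cut = ((21−5)/6)² = 7.111

Forward pass:
ES_Principal photography = 0; EF_Principal photography = 15
ES_Pickup shots = 0; EF_Pickup shots = 7
ES_Editing = 0; EF_Editing = 4
ES_Sound mix = max(EF_Principal photography=15, EF_Pickup shots=7) = 15; EF_Sound mix = 15+5 = 20
ES_Color grade = max(EF_Principal photography=15, EF_Pickup shots=7) = 15; EF_Color grade = 15+13 = 28
ES_VFX = max(EF_Editing=4, EF_Sound mix=20) = 20; EF_VFX = 20+12 = 32
ES_Final cut = max(EF_Editing=4, EF_Color grade=28, EF_VFX=32) = 32; EF_Final cut = 32+11 = 43
Expected project duration μ = 43 days. Critical path: Principal photography → Sound mix → VFX → Final cut.

Variance along critical path = 4.000 + 4.000 + 5.444 + 7.111 = 20.556; σ = √20.556 = 4.534 days.
Z = (49 − 43) / 4.534 = 1.323
P(T ≤ 49) = Φ(1.323) ≈ 0.907

0.907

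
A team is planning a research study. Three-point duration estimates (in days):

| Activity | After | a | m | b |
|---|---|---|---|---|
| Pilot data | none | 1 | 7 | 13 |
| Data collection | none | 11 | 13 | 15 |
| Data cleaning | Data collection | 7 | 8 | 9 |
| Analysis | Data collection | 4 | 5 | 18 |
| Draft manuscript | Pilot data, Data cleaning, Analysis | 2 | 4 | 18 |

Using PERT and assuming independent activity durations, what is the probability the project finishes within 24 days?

te_Pilot data = (1 + 4·7 + 13)/6 = 42/6 = 7; σ²_Pilot data = ((13−1)/6)² = 4.000
te_Data collection = (11 + 4·13 + 15)/6 = 78/6 = 13; σ²_Data collection = ((15−11)/6)² = 0.444
te_Data cleaning = (7 + 4·8 + 9)/6 = 48/6 = 8; σ²_Data cleaning = ((9−7)/6)² = 0.111
te_Analysis = (4 + 4·5 + 18)/6 = 42/6 = 7; σ²_Analysis = ((18−4)/6)² = 5.444
te_Draft manuscript = (2 + 4·4 + 18)/6 = 36/6 = 6; σ²_Draft manuscript = ((18−2)/6)² = 7.111

Forward pass:
ES_Pilot data = 0; EF_Pilot data = 7
ES_Data collection = 0; EF_Data collection = 13
ES_Data cleaning = 13; EF_Data cleaning = 13+8 = 21
ES_Analysis = 13; EF_Analysis = 13+7 = 20
ES_Draft manuscript = max(EF_Pilot data=7, EF_Data cleaning=21, EF_Analysis=20) = 21; EF_Draft manuscript = 21+6 = 27
Expected project duration μ = 27 days. Critical path: Data collection → Data cleaning → Draft manuscript.

Variance along critical path = 0.444 + 0.111 + 7.111 = 7.667; σ = √7.667 = 2.769 days.
Z = (24 − 27) / 2.769 = -1.083
P(T ≤ 24) = Φ(-1.083) ≈ 0.139

0.139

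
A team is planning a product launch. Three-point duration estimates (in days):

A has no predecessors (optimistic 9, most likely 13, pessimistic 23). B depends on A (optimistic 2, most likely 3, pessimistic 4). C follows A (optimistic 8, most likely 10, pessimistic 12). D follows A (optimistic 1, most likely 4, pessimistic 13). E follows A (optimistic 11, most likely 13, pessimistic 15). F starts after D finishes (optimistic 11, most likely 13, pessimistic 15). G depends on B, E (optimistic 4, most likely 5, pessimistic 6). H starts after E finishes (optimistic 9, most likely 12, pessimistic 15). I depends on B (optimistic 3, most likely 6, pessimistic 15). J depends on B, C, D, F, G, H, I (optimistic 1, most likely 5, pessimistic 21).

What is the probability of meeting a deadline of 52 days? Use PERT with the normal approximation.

te_A = (9 + 4·13 + 23)/6 = 84/6 = 14; σ²_A = ((23−9)/6)² = 5.444
te_B = (2 + 4·3 + 4)/6 = 18/6 = 3; σ²_B = ((4−2)/6)² = 0.111
te_C = (8 + 4·10 + 12)/6 = 60/6 = 10; σ²_C = ((12−8)/6)² = 0.444
te_D = (1 + 4·4 + 13)/6 = 30/6 = 5; σ²_D = ((13−1)/6)² = 4.000
te_E = (11 + 4·13 + 15)/6 = 78/6 = 13; σ²_E = ((15−11)/6)² = 0.444
te_F = (11 + 4·13 + 15)/6 = 78/6 = 13; σ²_F = ((15−11)/6)² = 0.444
te_G = (4 + 4·5 + 6)/6 = 30/6 = 5; σ²_G = ((6−4)/6)² = 0.111
te_H = (9 + 4·12 + 15)/6 = 72/6 = 12; σ²_H = ((15−9)/6)² = 1.000
te_I = (3 + 4·6 + 15)/6 = 42/6 = 7; σ²_I = ((15−3)/6)² = 4.000
te_J = (1 + 4·5 + 21)/6 = 42/6 = 7; σ²_J = ((21−1)/6)² = 11.111

Forward pass:
ES_A = 0; EF_A = 14
ES_B = 14; EF_B = 14+3 = 17
ES_C = 14; EF_C = 14+10 = 24
ES_D = 14; EF_D = 14+5 = 19
ES_E = 14; EF_E = 14+13 = 27
ES_F = 19; EF_F = 19+13 = 32
ES_G = max(EF_B=17, EF_E=27) = 27; EF_G = 27+5 = 32
ES_H = 27; EF_H = 27+12 = 39
ES_I = 17; EF_I = 17+7 = 24
ES_J = max(EF_B=17, EF_C=24, EF_D=19, EF_F=32, EF_G=32, EF_H=39, EF_I=24) = 39; EF_J = 39+7 = 46
Expected project duration μ = 46 days. Critical path: A → E → H → J.

Variance along critical path = 5.444 + 0.444 + 1.000 + 11.111 = 18.000; σ = √18.000 = 4.243 days.
Z = (52 − 46) / 4.243 = 1.414
P(T ≤ 52) = Φ(1.414) ≈ 0.921

0.921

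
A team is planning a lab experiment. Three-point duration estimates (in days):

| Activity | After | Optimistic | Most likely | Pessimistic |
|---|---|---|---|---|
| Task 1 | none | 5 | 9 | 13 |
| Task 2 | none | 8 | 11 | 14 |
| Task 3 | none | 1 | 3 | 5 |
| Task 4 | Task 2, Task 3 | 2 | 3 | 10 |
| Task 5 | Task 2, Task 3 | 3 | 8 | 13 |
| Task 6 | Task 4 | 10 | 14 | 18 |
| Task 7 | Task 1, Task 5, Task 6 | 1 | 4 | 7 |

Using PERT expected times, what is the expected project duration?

te_Task 1 = (5 + 4·9 + 13)/6 = 54/6 = 9
te_Task 2 = (8 + 4·11 + 14)/6 = 66/6 = 11
te_Task 3 = (1 + 4·3 + 5)/6 = 18/6 = 3
te_Task 4 = (2 + 4·3 + 10)/6 = 24/6 = 4
te_Task 5 = (3 + 4·8 + 13)/6 = 48/6 = 8
te_Task 6 = (10 + 4·14 + 18)/6 = 84/6 = 14
te_Task 7 = (1 + 4·4 + 7)/6 = 24/6 = 4

Forward pass:
ES_Task 1 = 0; EF_Task 1 = 9
ES_Task 2 = 0; EF_Task 2 = 11
ES_Task 3 = 0; EF_Task 3 = 3
ES_Task 4 = max(EF_Task 2=11, EF_Task 3=3) = 11; EF_Task 4 = 11+4 = 15
ES_Task 5 = max(EF_Task 2=11, EF_Task 3=3) = 11; EF_Task 5 = 11+8 = 19
ES_Task 6 = 15; EF_Task 6 = 15+14 = 29
ES_Task 7 = max(EF_Task 1=9, EF_Task 5=19, EF_Task 6=29) = 29; EF_Task 7 = 29+4 = 33
Expected project duration μ = 33 days. Critical path: Task 2 → Task 4 → Task 6 → Task 7.

33 days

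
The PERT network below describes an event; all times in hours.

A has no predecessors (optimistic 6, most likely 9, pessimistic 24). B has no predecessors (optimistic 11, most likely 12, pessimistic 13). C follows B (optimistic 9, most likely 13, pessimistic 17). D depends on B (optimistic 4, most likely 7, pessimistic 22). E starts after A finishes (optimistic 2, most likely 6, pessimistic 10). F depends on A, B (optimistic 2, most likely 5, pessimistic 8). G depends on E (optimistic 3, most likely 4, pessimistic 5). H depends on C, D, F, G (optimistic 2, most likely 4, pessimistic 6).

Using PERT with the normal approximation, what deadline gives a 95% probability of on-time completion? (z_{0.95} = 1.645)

te_A = (6 + 4·9 + 24)/6 = 66/6 = 11; σ²_A = ((24−6)/6)² = 9.000
te_B = (11 + 4·12 + 13)/6 = 72/6 = 12; σ²_B = ((13−11)/6)² = 0.111
te_C = (9 + 4·13 + 17)/6 = 78/6 = 13; σ²_C = ((17−9)/6)² = 1.778
te_D = (4 + 4·7 + 22)/6 = 54/6 = 9; σ²_D = ((22−4)/6)² = 9.000
te_E = (2 + 4·6 + 10)/6 = 36/6 = 6; σ²_E = ((10−2)/6)² = 1.778
te_F = (2 + 4·5 + 8)/6 = 30/6 = 5; σ²_F = ((8−2)/6)² = 1.000
te_G = (3 + 4·4 + 5)/6 = 24/6 = 4; σ²_G = ((5−3)/6)² = 0.111
te_H = (2 + 4·4 + 6)/6 = 24/6 = 4; σ²_H = ((6−2)/6)² = 0.444

Forward pass:
ES_A = 0; EF_A = 11
ES_B = 0; EF_B = 12
ES_C = 12; EF_C = 12+13 = 25
ES_D = 12; EF_D = 12+9 = 21
ES_E = 11; EF_E = 11+6 = 17
ES_F = max(EF_A=11, EF_B=12) = 12; EF_F = 12+5 = 17
ES_G = 17; EF_G = 17+4 = 21
ES_H = max(EF_C=25, EF_D=21, EF_F=17, EF_G=21) = 25; EF_H = 25+4 = 29
Expected project duration μ = 29 hours. Critical path: B → C → H.

Variance along critical path = 0.111 + 1.778 + 0.444 = 2.333; σ = 1.528 hours.
D = μ + z·σ = 29 + 1.645·1.528 = 31.5 hours

31.5 hours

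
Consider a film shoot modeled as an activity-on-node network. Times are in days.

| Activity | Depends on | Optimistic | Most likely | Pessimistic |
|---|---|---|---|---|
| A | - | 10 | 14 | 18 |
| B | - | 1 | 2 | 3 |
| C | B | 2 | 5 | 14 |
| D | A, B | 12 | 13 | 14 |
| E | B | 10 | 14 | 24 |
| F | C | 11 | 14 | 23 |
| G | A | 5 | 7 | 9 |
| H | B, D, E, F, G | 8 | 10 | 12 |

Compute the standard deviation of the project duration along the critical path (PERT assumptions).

te_A = (10 + 4·14 + 18)/6 = 84/6 = 14; σ²_A = ((18−10)/6)² = 1.778
te_B = (1 + 4·2 + 3)/6 = 12/6 = 2; σ²_B = ((3−1)/6)² = 0.111
te_C = (2 + 4·5 + 14)/6 = 36/6 = 6; σ²_C = ((14−2)/6)² = 4.000
te_D = (12 + 4·13 + 14)/6 = 78/6 = 13; σ²_D = ((14−12)/6)² = 0.111
te_E = (10 + 4·14 + 24)/6 = 90/6 = 15; σ²_E = ((24−10)/6)² = 5.444
te_F = (11 + 4·14 + 23)/6 = 90/6 = 15; σ²_F = ((23−11)/6)² = 4.000
te_G = (5 + 4·7 + 9)/6 = 42/6 = 7; σ²_G = ((9−5)/6)² = 0.444
te_H = (8 + 4·10 + 12)/6 = 60/6 = 10; σ²_H = ((12−8)/6)² = 0.444

Forward pass:
ES_A = 0; EF_A = 14
ES_B = 0; EF_B = 2
ES_C = 2; EF_C = 2+6 = 8
ES_D = max(EF_A=14, EF_B=2) = 14; EF_D = 14+13 = 27
ES_E = 2; EF_E = 2+15 = 17
ES_F = 8; EF_F = 8+15 = 23
ES_G = 14; EF_G = 14+7 = 21
ES_H = max(EF_B=2, EF_D=27, EF_E=17, EF_F=23, EF_G=21) = 27; EF_H = 27+10 = 37
Expected project duration μ = 37 days. Critical path: A → D → H.

Variance along critical path = 1.778 + 0.111 + 0.444 = 2.333
σ = √2.333 = 1.528 days

1.53 days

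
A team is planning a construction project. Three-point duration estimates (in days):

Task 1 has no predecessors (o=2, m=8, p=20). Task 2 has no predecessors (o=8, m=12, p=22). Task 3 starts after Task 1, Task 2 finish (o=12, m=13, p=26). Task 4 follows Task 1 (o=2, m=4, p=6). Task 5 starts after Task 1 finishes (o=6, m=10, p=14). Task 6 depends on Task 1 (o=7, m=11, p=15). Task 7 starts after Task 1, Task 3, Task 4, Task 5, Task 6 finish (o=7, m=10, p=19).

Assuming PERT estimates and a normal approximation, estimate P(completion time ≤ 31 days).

0.019

te_Task 1 = (2 + 4·8 + 20)/6 = 54/6 = 9; σ²_Task 1 = ((20−2)/6)² = 9.000
te_Task 2 = (8 + 4·12 + 22)/6 = 78/6 = 13; σ²_Task 2 = ((22−8)/6)² = 5.444
te_Task 3 = (12 + 4·13 + 26)/6 = 90/6 = 15; σ²_Task 3 = ((26−12)/6)² = 5.444
te_Task 4 = (2 + 4·4 + 6)/6 = 24/6 = 4; σ²_Task 4 = ((6−2)/6)² = 0.444
te_Task 5 = (6 + 4·10 + 14)/6 = 60/6 = 10; σ²_Task 5 = ((14−6)/6)² = 1.778
te_Task 6 = (7 + 4·11 + 15)/6 = 66/6 = 11; σ²_Task 6 = ((15−7)/6)² = 1.778
te_Task 7 = (7 + 4·10 + 19)/6 = 66/6 = 11; σ²_Task 7 = ((19−7)/6)² = 4.000

Forward pass:
ES_Task 1 = 0; EF_Task 1 = 9
ES_Task 2 = 0; EF_Task 2 = 13
ES_Task 3 = max(EF_Task 1=9, EF_Task 2=13) = 13; EF_Task 3 = 13+15 = 28
ES_Task 4 = 9; EF_Task 4 = 9+4 = 13
ES_Task 5 = 9; EF_Task 5 = 9+10 = 19
ES_Task 6 = 9; EF_Task 6 = 9+11 = 20
ES_Task 7 = max(EF_Task 1=9, EF_Task 3=28, EF_Task 4=13, EF_Task 5=19, EF_Task 6=20) = 28; EF_Task 7 = 28+11 = 39
Expected project duration μ = 39 days. Critical path: Task 2 → Task 3 → Task 7.

Variance along critical path = 5.444 + 5.444 + 4.000 = 14.889; σ = √14.889 = 3.859 days.
Z = (31 − 39) / 3.859 = -2.073
P(T ≤ 31) = Φ(-2.073) ≈ 0.019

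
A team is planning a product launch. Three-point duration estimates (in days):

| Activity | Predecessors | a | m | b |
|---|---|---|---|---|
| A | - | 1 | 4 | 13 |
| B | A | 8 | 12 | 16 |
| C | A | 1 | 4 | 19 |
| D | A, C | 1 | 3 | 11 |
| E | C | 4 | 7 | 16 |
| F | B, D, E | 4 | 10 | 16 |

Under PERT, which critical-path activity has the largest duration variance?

C

te_A = (1 + 4·4 + 13)/6 = 30/6 = 5; σ²_A = ((13−1)/6)² = 4.000
te_B = (8 + 4·12 + 16)/6 = 72/6 = 12; σ²_B = ((16−8)/6)² = 1.778
te_C = (1 + 4·4 + 19)/6 = 36/6 = 6; σ²_C = ((19−1)/6)² = 9.000
te_D = (1 + 4·3 + 11)/6 = 24/6 = 4; σ²_D = ((11−1)/6)² = 2.778
te_E = (4 + 4·7 + 16)/6 = 48/6 = 8; σ²_E = ((16−4)/6)² = 4.000
te_F = (4 + 4·10 + 16)/6 = 60/6 = 10; σ²_F = ((16−4)/6)² = 4.000

Forward pass:
ES_A = 0; EF_A = 5
ES_B = 5; EF_B = 5+12 = 17
ES_C = 5; EF_C = 5+6 = 11
ES_D = max(EF_A=5, EF_C=11) = 11; EF_D = 11+4 = 15
ES_E = 11; EF_E = 11+8 = 19
ES_F = max(EF_B=17, EF_D=15, EF_E=19) = 19; EF_F = 19+10 = 29
Expected project duration μ = 29 days. Critical path: A → C → E → F.

Variances on critical path: σ²_A=4.000, σ²_C=9.000, σ²_E=4.000, σ²_F=4.000.
Largest is σ²_C = 9.000.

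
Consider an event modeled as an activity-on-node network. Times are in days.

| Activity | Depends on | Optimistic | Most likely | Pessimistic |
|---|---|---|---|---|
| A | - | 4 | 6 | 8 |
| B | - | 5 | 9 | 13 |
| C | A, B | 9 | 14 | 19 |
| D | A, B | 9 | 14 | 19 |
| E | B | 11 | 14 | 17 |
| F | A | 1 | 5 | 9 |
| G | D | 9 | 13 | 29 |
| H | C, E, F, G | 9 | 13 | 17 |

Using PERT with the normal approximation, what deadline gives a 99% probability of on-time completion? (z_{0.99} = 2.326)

60.7 days

te_A = (4 + 4·6 + 8)/6 = 36/6 = 6; σ²_A = ((8−4)/6)² = 0.444
te_B = (5 + 4·9 + 13)/6 = 54/6 = 9; σ²_B = ((13−5)/6)² = 1.778
te_C = (9 + 4·14 + 19)/6 = 84/6 = 14; σ²_C = ((19−9)/6)² = 2.778
te_D = (9 + 4·14 + 19)/6 = 84/6 = 14; σ²_D = ((19−9)/6)² = 2.778
te_E = (11 + 4·14 + 17)/6 = 84/6 = 14; σ²_E = ((17−11)/6)² = 1.000
te_F = (1 + 4·5 + 9)/6 = 30/6 = 5; σ²_F = ((9−1)/6)² = 1.778
te_G = (9 + 4·13 + 29)/6 = 90/6 = 15; σ²_G = ((29−9)/6)² = 11.111
te_H = (9 + 4·13 + 17)/6 = 78/6 = 13; σ²_H = ((17−9)/6)² = 1.778

Forward pass:
ES_A = 0; EF_A = 6
ES_B = 0; EF_B = 9
ES_C = max(EF_A=6, EF_B=9) = 9; EF_C = 9+14 = 23
ES_D = max(EF_A=6, EF_B=9) = 9; EF_D = 9+14 = 23
ES_E = 9; EF_E = 9+14 = 23
ES_F = 6; EF_F = 6+5 = 11
ES_G = 23; EF_G = 23+15 = 38
ES_H = max(EF_C=23, EF_E=23, EF_F=11, EF_G=38) = 38; EF_H = 38+13 = 51
Expected project duration μ = 51 days. Critical path: B → D → G → H.

Variance along critical path = 1.778 + 2.778 + 11.111 + 1.778 = 17.444; σ = 4.177 days.
D = μ + z·σ = 51 + 2.326·4.177 = 60.7 days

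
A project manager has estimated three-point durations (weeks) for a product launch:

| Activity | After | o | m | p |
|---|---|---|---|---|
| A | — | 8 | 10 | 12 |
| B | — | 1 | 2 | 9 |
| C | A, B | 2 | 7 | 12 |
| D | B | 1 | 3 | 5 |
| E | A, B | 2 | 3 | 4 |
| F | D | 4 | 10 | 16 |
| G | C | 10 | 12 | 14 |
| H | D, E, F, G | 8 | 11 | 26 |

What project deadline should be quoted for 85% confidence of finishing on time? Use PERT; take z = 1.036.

te_A = (8 + 4·10 + 12)/6 = 60/6 = 10; σ²_A = ((12−8)/6)² = 0.444
te_B = (1 + 4·2 + 9)/6 = 18/6 = 3; σ²_B = ((9−1)/6)² = 1.778
te_C = (2 + 4·7 + 12)/6 = 42/6 = 7; σ²_C = ((12−2)/6)² = 2.778
te_D = (1 + 4·3 + 5)/6 = 18/6 = 3; σ²_D = ((5−1)/6)² = 0.444
te_E = (2 + 4·3 + 4)/6 = 18/6 = 3; σ²_E = ((4−2)/6)² = 0.111
te_F = (4 + 4·10 + 16)/6 = 60/6 = 10; σ²_F = ((16−4)/6)² = 4.000
te_G = (10 + 4·12 + 14)/6 = 72/6 = 12; σ²_G = ((14−10)/6)² = 0.444
te_H = (8 + 4·11 + 26)/6 = 78/6 = 13; σ²_H = ((26−8)/6)² = 9.000

Forward pass:
ES_A = 0; EF_A = 10
ES_B = 0; EF_B = 3
ES_C = max(EF_A=10, EF_B=3) = 10; EF_C = 10+7 = 17
ES_D = 3; EF_D = 3+3 = 6
ES_E = max(EF_A=10, EF_B=3) = 10; EF_E = 10+3 = 13
ES_F = 6; EF_F = 6+10 = 16
ES_G = 17; EF_G = 17+12 = 29
ES_H = max(EF_D=6, EF_E=13, EF_F=16, EF_G=29) = 29; EF_H = 29+13 = 42
Expected project duration μ = 42 weeks. Critical path: A → C → G → H.

Variance along critical path = 0.444 + 2.778 + 0.444 + 9.000 = 12.667; σ = 3.559 weeks.
D = μ + z·σ = 42 + 1.036·3.559 = 45.7 weeks

45.7 weeks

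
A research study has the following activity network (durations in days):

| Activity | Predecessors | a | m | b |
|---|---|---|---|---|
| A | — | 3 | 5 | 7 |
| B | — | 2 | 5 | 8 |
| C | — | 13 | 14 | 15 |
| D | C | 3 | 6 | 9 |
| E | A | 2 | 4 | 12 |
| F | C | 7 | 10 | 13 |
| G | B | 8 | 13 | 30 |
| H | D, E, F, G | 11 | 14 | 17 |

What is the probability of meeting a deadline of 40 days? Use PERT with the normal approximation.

te_A = (3 + 4·5 + 7)/6 = 30/6 = 5; σ²_A = ((7−3)/6)² = 0.444
te_B = (2 + 4·5 + 8)/6 = 30/6 = 5; σ²_B = ((8−2)/6)² = 1.000
te_C = (13 + 4·14 + 15)/6 = 84/6 = 14; σ²_C = ((15−13)/6)² = 0.111
te_D = (3 + 4·6 + 9)/6 = 36/6 = 6; σ²_D = ((9−3)/6)² = 1.000
te_E = (2 + 4·4 + 12)/6 = 30/6 = 5; σ²_E = ((12−2)/6)² = 2.778
te_F = (7 + 4·10 + 13)/6 = 60/6 = 10; σ²_F = ((13−7)/6)² = 1.000
te_G = (8 + 4·13 + 30)/6 = 90/6 = 15; σ²_G = ((30−8)/6)² = 13.444
te_H = (11 + 4·14 + 17)/6 = 84/6 = 14; σ²_H = ((17−11)/6)² = 1.000

Forward pass:
ES_A = 0; EF_A = 5
ES_B = 0; EF_B = 5
ES_C = 0; EF_C = 14
ES_D = 14; EF_D = 14+6 = 20
ES_E = 5; EF_E = 5+5 = 10
ES_F = 14; EF_F = 14+10 = 24
ES_G = 5; EF_G = 5+15 = 20
ES_H = max(EF_D=20, EF_E=10, EF_F=24, EF_G=20) = 24; EF_H = 24+14 = 38
Expected project duration μ = 38 days. Critical path: C → F → H.

Variance along critical path = 0.111 + 1.000 + 1.000 = 2.111; σ = √2.111 = 1.453 days.
Z = (40 − 38) / 1.453 = 1.376
P(T ≤ 40) = Φ(1.376) ≈ 0.916

0.916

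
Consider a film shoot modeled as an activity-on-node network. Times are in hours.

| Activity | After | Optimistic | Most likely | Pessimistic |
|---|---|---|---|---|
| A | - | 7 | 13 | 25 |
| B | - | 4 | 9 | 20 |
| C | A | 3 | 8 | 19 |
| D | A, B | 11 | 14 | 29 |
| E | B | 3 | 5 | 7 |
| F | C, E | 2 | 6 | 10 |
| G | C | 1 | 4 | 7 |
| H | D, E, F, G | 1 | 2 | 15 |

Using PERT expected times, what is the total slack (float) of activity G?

te_A = (7 + 4·13 + 25)/6 = 84/6 = 14
te_B = (4 + 4·9 + 20)/6 = 60/6 = 10
te_C = (3 + 4·8 + 19)/6 = 54/6 = 9
te_D = (11 + 4·14 + 29)/6 = 96/6 = 16
te_E = (3 + 4·5 + 7)/6 = 30/6 = 5
te_F = (2 + 4·6 + 10)/6 = 36/6 = 6
te_G = (1 + 4·4 + 7)/6 = 24/6 = 4
te_H = (1 + 4·2 + 15)/6 = 24/6 = 4

Forward pass:
ES_A = 0; EF_A = 14
ES_B = 0; EF_B = 10
ES_C = 14; EF_C = 14+9 = 23
ES_D = max(EF_A=14, EF_B=10) = 14; EF_D = 14+16 = 30
ES_E = 10; EF_E = 10+5 = 15
ES_F = max(EF_C=23, EF_E=15) = 23; EF_F = 23+6 = 29
ES_G = 23; EF_G = 23+4 = 27
ES_H = max(EF_D=30, EF_E=15, EF_F=29, EF_G=27) = 30; EF_H = 30+4 = 34
Expected project duration μ = 34 hours. Critical path: A → D → H.

Backward pass:
LF_H = 34; LS_H = 34−4 = 30
LF_G = LS_H = 30; LS_G = 30−4 = 26
LF_F = LS_H = 30; LS_F = 30−6 = 24
LF_E = min(LS_F=24, LS_H=30) = 24; LS_E = 24−5 = 19
LF_D = LS_H = 30; LS_D = 30−16 = 14
LF_C = min(LS_F=24, LS_G=26) = 24; LS_C = 24−9 = 15
LF_B = min(LS_D=14, LS_E=19) = 14; LS_B = 14−10 = 4
LF_A = min(LS_C=15, LS_D=14) = 14; LS_A = 14−14 = 0
Slack_G = LS_G − ES_G = 26 − 23 = 3

3 hours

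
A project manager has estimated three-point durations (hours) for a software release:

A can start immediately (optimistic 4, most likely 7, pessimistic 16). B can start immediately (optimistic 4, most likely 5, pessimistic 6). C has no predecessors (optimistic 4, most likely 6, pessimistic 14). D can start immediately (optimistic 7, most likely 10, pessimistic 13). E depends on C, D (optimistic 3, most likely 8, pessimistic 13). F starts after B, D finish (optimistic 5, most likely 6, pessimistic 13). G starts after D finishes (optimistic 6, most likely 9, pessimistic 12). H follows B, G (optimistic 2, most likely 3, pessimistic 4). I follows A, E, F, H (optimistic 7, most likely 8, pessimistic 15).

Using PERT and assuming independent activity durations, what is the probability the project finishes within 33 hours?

0.845

te_A = (4 + 4·7 + 16)/6 = 48/6 = 8; σ²_A = ((16−4)/6)² = 4.000
te_B = (4 + 4·5 + 6)/6 = 30/6 = 5; σ²_B = ((6−4)/6)² = 0.111
te_C = (4 + 4·6 + 14)/6 = 42/6 = 7; σ²_C = ((14−4)/6)² = 2.778
te_D = (7 + 4·10 + 13)/6 = 60/6 = 10; σ²_D = ((13−7)/6)² = 1.000
te_E = (3 + 4·8 + 13)/6 = 48/6 = 8; σ²_E = ((13−3)/6)² = 2.778
te_F = (5 + 4·6 + 13)/6 = 42/6 = 7; σ²_F = ((13−5)/6)² = 1.778
te_G = (6 + 4·9 + 12)/6 = 54/6 = 9; σ²_G = ((12−6)/6)² = 1.000
te_H = (2 + 4·3 + 4)/6 = 18/6 = 3; σ²_H = ((4−2)/6)² = 0.111
te_I = (7 + 4·8 + 15)/6 = 54/6 = 9; σ²_I = ((15−7)/6)² = 1.778

Forward pass:
ES_A = 0; EF_A = 8
ES_B = 0; EF_B = 5
ES_C = 0; EF_C = 7
ES_D = 0; EF_D = 10
ES_E = max(EF_C=7, EF_D=10) = 10; EF_E = 10+8 = 18
ES_F = max(EF_B=5, EF_D=10) = 10; EF_F = 10+7 = 17
ES_G = 10; EF_G = 10+9 = 19
ES_H = max(EF_B=5, EF_G=19) = 19; EF_H = 19+3 = 22
ES_I = max(EF_A=8, EF_E=18, EF_F=17, EF_H=22) = 22; EF_I = 22+9 = 31
Expected project duration μ = 31 hours. Critical path: D → G → H → I.

Variance along critical path = 1.000 + 1.000 + 0.111 + 1.778 = 3.889; σ = √3.889 = 1.972 hours.
Z = (33 − 31) / 1.972 = 1.014
P(T ≤ 33) = Φ(1.014) ≈ 0.845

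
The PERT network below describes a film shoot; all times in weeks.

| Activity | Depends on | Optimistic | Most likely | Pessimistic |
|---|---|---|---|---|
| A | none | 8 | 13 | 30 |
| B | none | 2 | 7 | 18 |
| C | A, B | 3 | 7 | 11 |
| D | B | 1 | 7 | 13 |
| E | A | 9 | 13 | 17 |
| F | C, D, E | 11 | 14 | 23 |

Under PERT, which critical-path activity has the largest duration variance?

A

te_A = (8 + 4·13 + 30)/6 = 90/6 = 15; σ²_A = ((30−8)/6)² = 13.444
te_B = (2 + 4·7 + 18)/6 = 48/6 = 8; σ²_B = ((18−2)/6)² = 7.111
te_C = (3 + 4·7 + 11)/6 = 42/6 = 7; σ²_C = ((11−3)/6)² = 1.778
te_D = (1 + 4·7 + 13)/6 = 42/6 = 7; σ²_D = ((13−1)/6)² = 4.000
te_E = (9 + 4·13 + 17)/6 = 78/6 = 13; σ²_E = ((17−9)/6)² = 1.778
te_F = (11 + 4·14 + 23)/6 = 90/6 = 15; σ²_F = ((23−11)/6)² = 4.000

Forward pass:
ES_A = 0; EF_A = 15
ES_B = 0; EF_B = 8
ES_C = max(EF_A=15, EF_B=8) = 15; EF_C = 15+7 = 22
ES_D = 8; EF_D = 8+7 = 15
ES_E = 15; EF_E = 15+13 = 28
ES_F = max(EF_C=22, EF_D=15, EF_E=28) = 28; EF_F = 28+15 = 43
Expected project duration μ = 43 weeks. Critical path: A → E → F.

Variances on critical path: σ²_A=13.444, σ²_E=1.778, σ²_F=4.000.
Largest is σ²_A = 13.444.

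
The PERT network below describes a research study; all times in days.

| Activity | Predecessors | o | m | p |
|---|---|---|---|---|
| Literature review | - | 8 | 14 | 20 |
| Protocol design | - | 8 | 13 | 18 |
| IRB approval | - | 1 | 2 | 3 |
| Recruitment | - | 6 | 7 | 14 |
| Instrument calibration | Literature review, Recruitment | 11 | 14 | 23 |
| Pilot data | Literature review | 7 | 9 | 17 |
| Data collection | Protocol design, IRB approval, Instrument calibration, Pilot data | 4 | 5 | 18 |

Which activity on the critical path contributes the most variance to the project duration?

te_Literature review = (8 + 4·14 + 20)/6 = 84/6 = 14; σ²_Literature review = ((20−8)/6)² = 4.000
te_Protocol design = (8 + 4·13 + 18)/6 = 78/6 = 13; σ²_Protocol design = ((18−8)/6)² = 2.778
te_IRB approval = (1 + 4·2 + 3)/6 = 12/6 = 2; σ²_IRB approval = ((3−1)/6)² = 0.111
te_Recruitment = (6 + 4·7 + 14)/6 = 48/6 = 8; σ²_Recruitment = ((14−6)/6)² = 1.778
te_Instrument calibration = (11 + 4·14 + 23)/6 = 90/6 = 15; σ²_Instrument calibration = ((23−11)/6)² = 4.000
te_Pilot data = (7 + 4·9 + 17)/6 = 60/6 = 10; σ²_Pilot data = ((17−7)/6)² = 2.778
te_Data collection = (4 + 4·5 + 18)/6 = 42/6 = 7; σ²_Data collection = ((18−4)/6)² = 5.444

Forward pass:
ES_Literature review = 0; EF_Literature review = 14
ES_Protocol design = 0; EF_Protocol design = 13
ES_IRB approval = 0; EF_IRB approval = 2
ES_Recruitment = 0; EF_Recruitment = 8
ES_Instrument calibration = max(EF_Literature review=14, EF_Recruitment=8) = 14; EF_Instrument calibration = 14+15 = 29
ES_Pilot data = 14; EF_Pilot data = 14+10 = 24
ES_Data collection = max(EF_Protocol design=13, EF_IRB approval=2, EF_Instrument calibration=29, EF_Pilot data=24) = 29; EF_Data collection = 29+7 = 36
Expected project duration μ = 36 days. Critical path: Literature review → Instrument calibration → Data collection.

Variances on critical path: σ²_Literature review=4.000, σ²_Instrument calibration=4.000, σ²_Data collection=5.444.
Largest is σ²_Data collection = 5.444.

Data collection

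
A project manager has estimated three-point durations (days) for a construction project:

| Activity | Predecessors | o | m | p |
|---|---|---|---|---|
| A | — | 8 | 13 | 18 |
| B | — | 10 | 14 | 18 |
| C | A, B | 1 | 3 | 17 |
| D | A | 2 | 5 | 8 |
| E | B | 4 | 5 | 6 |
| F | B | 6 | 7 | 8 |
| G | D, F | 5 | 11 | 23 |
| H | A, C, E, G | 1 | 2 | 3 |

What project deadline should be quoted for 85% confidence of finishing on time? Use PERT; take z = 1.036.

38.4 days

te_A = (8 + 4·13 + 18)/6 = 78/6 = 13; σ²_A = ((18−8)/6)² = 2.778
te_B = (10 + 4·14 + 18)/6 = 84/6 = 14; σ²_B = ((18−10)/6)² = 1.778
te_C = (1 + 4·3 + 17)/6 = 30/6 = 5; σ²_C = ((17−1)/6)² = 7.111
te_D = (2 + 4·5 + 8)/6 = 30/6 = 5; σ²_D = ((8−2)/6)² = 1.000
te_E = (4 + 4·5 + 6)/6 = 30/6 = 5; σ²_E = ((6−4)/6)² = 0.111
te_F = (6 + 4·7 + 8)/6 = 42/6 = 7; σ²_F = ((8−6)/6)² = 0.111
te_G = (5 + 4·11 + 23)/6 = 72/6 = 12; σ²_G = ((23−5)/6)² = 9.000
te_H = (1 + 4·2 + 3)/6 = 12/6 = 2; σ²_H = ((3−1)/6)² = 0.111

Forward pass:
ES_A = 0; EF_A = 13
ES_B = 0; EF_B = 14
ES_C = max(EF_A=13, EF_B=14) = 14; EF_C = 14+5 = 19
ES_D = 13; EF_D = 13+5 = 18
ES_E = 14; EF_E = 14+5 = 19
ES_F = 14; EF_F = 14+7 = 21
ES_G = max(EF_D=18, EF_F=21) = 21; EF_G = 21+12 = 33
ES_H = max(EF_A=13, EF_C=19, EF_E=19, EF_G=33) = 33; EF_H = 33+2 = 35
Expected project duration μ = 35 days. Critical path: B → F → G → H.

Variance along critical path = 1.778 + 0.111 + 9.000 + 0.111 = 11.000; σ = 3.317 days.
D = μ + z·σ = 35 + 1.036·3.317 = 38.4 days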